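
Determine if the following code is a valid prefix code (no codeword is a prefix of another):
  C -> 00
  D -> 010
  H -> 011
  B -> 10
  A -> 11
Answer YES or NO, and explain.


Checking each pair (does one codeword prefix another?):
  C='00' vs D='010': no prefix
  C='00' vs H='011': no prefix
  C='00' vs B='10': no prefix
  C='00' vs A='11': no prefix
  D='010' vs C='00': no prefix
  D='010' vs H='011': no prefix
  D='010' vs B='10': no prefix
  D='010' vs A='11': no prefix
  H='011' vs C='00': no prefix
  H='011' vs D='010': no prefix
  H='011' vs B='10': no prefix
  H='011' vs A='11': no prefix
  B='10' vs C='00': no prefix
  B='10' vs D='010': no prefix
  B='10' vs H='011': no prefix
  B='10' vs A='11': no prefix
  A='11' vs C='00': no prefix
  A='11' vs D='010': no prefix
  A='11' vs H='011': no prefix
  A='11' vs B='10': no prefix
No violation found over all pairs.

YES -- this is a valid prefix code. No codeword is a prefix of any other codeword.


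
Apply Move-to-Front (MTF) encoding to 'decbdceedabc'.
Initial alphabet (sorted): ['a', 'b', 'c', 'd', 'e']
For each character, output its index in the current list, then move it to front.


MTF encoding:
'd': index 3 in ['a', 'b', 'c', 'd', 'e'] -> ['d', 'a', 'b', 'c', 'e']
'e': index 4 in ['d', 'a', 'b', 'c', 'e'] -> ['e', 'd', 'a', 'b', 'c']
'c': index 4 in ['e', 'd', 'a', 'b', 'c'] -> ['c', 'e', 'd', 'a', 'b']
'b': index 4 in ['c', 'e', 'd', 'a', 'b'] -> ['b', 'c', 'e', 'd', 'a']
'd': index 3 in ['b', 'c', 'e', 'd', 'a'] -> ['d', 'b', 'c', 'e', 'a']
'c': index 2 in ['d', 'b', 'c', 'e', 'a'] -> ['c', 'd', 'b', 'e', 'a']
'e': index 3 in ['c', 'd', 'b', 'e', 'a'] -> ['e', 'c', 'd', 'b', 'a']
'e': index 0 in ['e', 'c', 'd', 'b', 'a'] -> ['e', 'c', 'd', 'b', 'a']
'd': index 2 in ['e', 'c', 'd', 'b', 'a'] -> ['d', 'e', 'c', 'b', 'a']
'a': index 4 in ['d', 'e', 'c', 'b', 'a'] -> ['a', 'd', 'e', 'c', 'b']
'b': index 4 in ['a', 'd', 'e', 'c', 'b'] -> ['b', 'a', 'd', 'e', 'c']
'c': index 4 in ['b', 'a', 'd', 'e', 'c'] -> ['c', 'b', 'a', 'd', 'e']


Output: [3, 4, 4, 4, 3, 2, 3, 0, 2, 4, 4, 4]


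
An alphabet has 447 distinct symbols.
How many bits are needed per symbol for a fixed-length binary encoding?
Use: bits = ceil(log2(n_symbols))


log2(447) = 8.8041
Bracket: 2^8 = 256 < 447 <= 2^9 = 512
So ceil(log2(447)) = 9

bits = ceil(log2(447)) = ceil(8.8041) = 9 bits


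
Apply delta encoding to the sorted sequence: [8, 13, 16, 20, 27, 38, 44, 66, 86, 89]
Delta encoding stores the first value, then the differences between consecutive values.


First value: 8
Deltas:
  13 - 8 = 5
  16 - 13 = 3
  20 - 16 = 4
  27 - 20 = 7
  38 - 27 = 11
  44 - 38 = 6
  66 - 44 = 22
  86 - 66 = 20
  89 - 86 = 3


Delta encoded: [8, 5, 3, 4, 7, 11, 6, 22, 20, 3]


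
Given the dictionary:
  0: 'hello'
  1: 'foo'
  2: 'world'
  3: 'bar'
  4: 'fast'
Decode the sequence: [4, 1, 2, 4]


Look up each index in the dictionary:
  4 -> 'fast'
  1 -> 'foo'
  2 -> 'world'
  4 -> 'fast'

Decoded: "fast foo world fast"


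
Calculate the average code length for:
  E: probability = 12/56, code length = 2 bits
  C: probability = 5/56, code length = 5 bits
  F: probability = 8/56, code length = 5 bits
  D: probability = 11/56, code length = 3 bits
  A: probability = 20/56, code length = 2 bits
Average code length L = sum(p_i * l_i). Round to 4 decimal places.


Weighted contributions p_i * l_i:
  E: (12/56) * 2 = 24/56
  C: (5/56) * 5 = 25/56
  F: (8/56) * 5 = 40/56
  D: (11/56) * 3 = 33/56
  A: (20/56) * 2 = 40/56
Sum = (24 + 25 + 40 + 33 + 40)/56 = 162/56

L = 162/56 = 2.8929 bits/symbol


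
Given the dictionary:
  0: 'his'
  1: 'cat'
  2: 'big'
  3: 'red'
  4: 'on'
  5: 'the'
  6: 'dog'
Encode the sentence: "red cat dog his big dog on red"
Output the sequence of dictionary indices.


Look up each word in the dictionary:
  'red' -> 3
  'cat' -> 1
  'dog' -> 6
  'his' -> 0
  'big' -> 2
  'dog' -> 6
  'on' -> 4
  'red' -> 3

Encoded: [3, 1, 6, 0, 2, 6, 4, 3]


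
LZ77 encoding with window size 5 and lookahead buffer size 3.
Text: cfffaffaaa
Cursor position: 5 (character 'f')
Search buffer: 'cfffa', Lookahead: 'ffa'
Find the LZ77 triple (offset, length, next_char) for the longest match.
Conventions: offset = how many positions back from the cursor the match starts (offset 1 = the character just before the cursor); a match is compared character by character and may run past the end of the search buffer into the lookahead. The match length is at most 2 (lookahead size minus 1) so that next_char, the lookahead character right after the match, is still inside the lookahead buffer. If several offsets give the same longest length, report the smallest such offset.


Try each offset into the search buffer:
  offset=1 (pos 4, char 'a'): match length 0
  offset=2 (pos 3, char 'f'): match length 1
  offset=3 (pos 2, char 'f'): match length 2
  offset=4 (pos 1, char 'f'): match length 2
  offset=5 (pos 0, char 'c'): match length 0
Longest match has length 2, found at offsets 3, 4; take the smallest, offset 3.
next_char = character at position 5 + 2 = 7 -> 'a'

Best match: offset=3, length=2 (matching 'ff' starting at position 2)
LZ77 triple: (3, 2, 'a')


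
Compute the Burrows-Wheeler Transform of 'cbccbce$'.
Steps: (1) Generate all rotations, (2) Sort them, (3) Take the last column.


Rotations (sorted):
  0: $cbccbce -> last char: e
  1: bccbce$c -> last char: c
  2: bce$cbcc -> last char: c
  3: cbccbce$ -> last char: $
  4: cbce$cbc -> last char: c
  5: ccbce$cb -> last char: b
  6: ce$cbccb -> last char: b
  7: e$cbccbc -> last char: c


BWT = ecc$cbbc


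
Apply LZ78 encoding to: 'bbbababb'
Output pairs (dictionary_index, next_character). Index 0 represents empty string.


LZ78 encoding steps:
Dictionary: {0: ''}
Step 1: w='' (idx 0), next='b' -> output (0, 'b'), add 'b' as idx 1
Step 2: w='b' (idx 1), next='b' -> output (1, 'b'), add 'bb' as idx 2
Step 3: w='' (idx 0), next='a' -> output (0, 'a'), add 'a' as idx 3
Step 4: w='b' (idx 1), next='a' -> output (1, 'a'), add 'ba' as idx 4
Step 5: w='bb' (idx 2), end of input -> output (2, '')


Encoded: [(0, 'b'), (1, 'b'), (0, 'a'), (1, 'a'), (2, '')]


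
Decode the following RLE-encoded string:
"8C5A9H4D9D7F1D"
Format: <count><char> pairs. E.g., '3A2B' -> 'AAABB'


Expanding each <count><char> pair:
  8C -> 'CCCCCCCC'
  5A -> 'AAAAA'
  9H -> 'HHHHHHHHH'
  4D -> 'DDDD'
  9D -> 'DDDDDDDDD'
  7F -> 'FFFFFFF'
  1D -> 'D'

Decoded = CCCCCCCCAAAAAHHHHHHHHHDDDDDDDDDDDDDFFFFFFFD


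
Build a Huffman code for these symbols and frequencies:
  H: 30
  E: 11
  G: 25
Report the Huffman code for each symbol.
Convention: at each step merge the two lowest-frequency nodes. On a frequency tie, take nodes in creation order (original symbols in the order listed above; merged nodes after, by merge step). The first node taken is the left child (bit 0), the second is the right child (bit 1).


Huffman tree construction:
Step 1: Merge E(11) + G(25) = 36
Step 2: Merge H(30) + (E+G)(36) = 66
Read each symbol's code off the tree from the root (left child = 0, right child = 1).

Codes:
  H: 0 (length 1)
  E: 10 (length 2)
  G: 11 (length 2)
Average code length: 102/66 = 1.5455 bits/symbol


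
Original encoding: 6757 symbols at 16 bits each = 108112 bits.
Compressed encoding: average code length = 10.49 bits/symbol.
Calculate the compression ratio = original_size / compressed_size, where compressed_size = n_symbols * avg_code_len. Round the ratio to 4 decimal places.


original_size = n_symbols * orig_bits = 6757 * 16 = 108112 bits
compressed_size = n_symbols * avg_code_len = 6757 * 10.49 = 70880.93 bits
ratio = original_size / compressed_size = 108112 / 70880.93 = 1.5253

Compression ratio = 1.5253


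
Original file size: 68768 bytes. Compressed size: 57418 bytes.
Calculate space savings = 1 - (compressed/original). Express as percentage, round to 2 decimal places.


ratio = compressed/original = 57418/68768 = 0.834952
savings = 1 - ratio = 1 - 0.834952 = 0.165048
as a percentage: 0.165048 * 100 = 16.5%

Space savings = 1 - 57418/68768 = 16.5%


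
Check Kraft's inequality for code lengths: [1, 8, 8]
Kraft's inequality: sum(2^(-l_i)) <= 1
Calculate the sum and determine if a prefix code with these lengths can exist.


Sum = 2^(-1) + 2^(-8) + 2^(-8)
    = 0.5 + 0.00390625 + 0.00390625
    = 130/256 = 0.5078125
Since 0.5078125 <= 1, Kraft's inequality IS satisfied.
A prefix code with these lengths CAN exist.

Kraft sum = 0.5078125. Satisfied.


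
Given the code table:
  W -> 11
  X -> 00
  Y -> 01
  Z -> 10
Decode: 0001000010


Decoding:
00 -> X
01 -> Y
00 -> X
00 -> X
10 -> Z


Result: XYXXZ


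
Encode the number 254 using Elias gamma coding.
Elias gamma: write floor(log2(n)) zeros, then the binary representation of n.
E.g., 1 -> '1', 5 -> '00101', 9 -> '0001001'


num_bits = floor(log2(254)) + 1 = 8
leading_zeros = num_bits - 1 = 7
binary(254) = 11111110

Elias gamma(254) = '0000000' + '11111110' = 000000011111110 (15 bits)


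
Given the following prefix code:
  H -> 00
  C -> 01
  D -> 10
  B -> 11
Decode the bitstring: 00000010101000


Decoding step by step:
Bits 00 -> H
Bits 00 -> H
Bits 00 -> H
Bits 10 -> D
Bits 10 -> D
Bits 10 -> D
Bits 00 -> H


Decoded message: HHHDDDH


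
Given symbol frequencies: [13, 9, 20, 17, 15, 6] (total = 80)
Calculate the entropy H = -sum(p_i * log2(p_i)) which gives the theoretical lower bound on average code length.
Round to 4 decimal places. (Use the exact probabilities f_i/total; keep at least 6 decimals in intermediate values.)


Per-symbol terms -p_i * log2(p_i) with p_i = f_i/80:
  p = 13/80 = 0.162500: log2(p) = -2.621488, -p*log2(p) = 0.425992
  p = 9/80 = 0.112500: log2(p) = -3.152003, -p*log2(p) = 0.354600
  p = 20/80 = 0.250000: log2(p) = -2.000000, -p*log2(p) = 0.500000
  p = 17/80 = 0.212500: log2(p) = -2.234465, -p*log2(p) = 0.474824
  p = 15/80 = 0.187500: log2(p) = -2.415037, -p*log2(p) = 0.452820
  p = 6/80 = 0.075000: log2(p) = -3.736966, -p*log2(p) = 0.280272
H = 0.425992 + 0.354600 + 0.500000 + 0.474824 + 0.452820 + 0.280272 = 2.488508

H = 2.4885 bits/symbol


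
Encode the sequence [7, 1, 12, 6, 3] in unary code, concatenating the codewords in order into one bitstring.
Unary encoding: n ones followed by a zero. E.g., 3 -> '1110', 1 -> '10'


Encode each number as n ones followed by a terminating 0:
  7 -> 11111110 (8 bits)
  1 -> 10 (2 bits)
  12 -> 1111111111110 (13 bits)
  6 -> 1111110 (7 bits)
  3 -> 1110 (4 bits)
Total length = 8 + 2 + 13 + 7 + 4 = 34 bits.

Unary([7, 1, 12, 6, 3]) = 1111111010111111111111011111101110 (34 bits)


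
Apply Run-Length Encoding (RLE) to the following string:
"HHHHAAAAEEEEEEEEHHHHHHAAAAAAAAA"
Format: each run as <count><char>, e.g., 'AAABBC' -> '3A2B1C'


Scanning runs left to right:
  i=0: run of 'H' x 4 -> '4H'
  i=4: run of 'A' x 4 -> '4A'
  i=8: run of 'E' x 8 -> '8E'
  i=16: run of 'H' x 6 -> '6H'
  i=22: run of 'A' x 9 -> '9A'

RLE = 4H4A8E6H9A


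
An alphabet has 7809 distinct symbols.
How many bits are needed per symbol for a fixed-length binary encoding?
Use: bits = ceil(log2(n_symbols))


log2(7809) = 12.9309
Bracket: 2^12 = 4096 < 7809 <= 2^13 = 8192
So ceil(log2(7809)) = 13

bits = ceil(log2(7809)) = ceil(12.9309) = 13 bits


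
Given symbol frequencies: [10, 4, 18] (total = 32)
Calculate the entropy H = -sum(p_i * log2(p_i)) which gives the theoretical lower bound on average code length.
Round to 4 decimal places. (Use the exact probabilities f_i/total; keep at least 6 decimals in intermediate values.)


Per-symbol terms -p_i * log2(p_i) with p_i = f_i/32:
  p = 10/32 = 0.312500: log2(p) = -1.678072, -p*log2(p) = 0.524397
  p = 4/32 = 0.125000: log2(p) = -3.000000, -p*log2(p) = 0.375000
  p = 18/32 = 0.562500: log2(p) = -0.830075, -p*log2(p) = 0.466917
H = 0.524397 + 0.375000 + 0.466917 = 1.366314

H = 1.3663 bits/symbol


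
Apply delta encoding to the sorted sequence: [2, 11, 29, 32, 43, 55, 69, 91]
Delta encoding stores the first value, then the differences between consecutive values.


First value: 2
Deltas:
  11 - 2 = 9
  29 - 11 = 18
  32 - 29 = 3
  43 - 32 = 11
  55 - 43 = 12
  69 - 55 = 14
  91 - 69 = 22


Delta encoded: [2, 9, 18, 3, 11, 12, 14, 22]


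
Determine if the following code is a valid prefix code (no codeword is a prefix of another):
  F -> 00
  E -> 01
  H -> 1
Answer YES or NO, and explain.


Checking each pair (does one codeword prefix another?):
  F='00' vs E='01': no prefix
  F='00' vs H='1': no prefix
  E='01' vs F='00': no prefix
  E='01' vs H='1': no prefix
  H='1' vs F='00': no prefix
  H='1' vs E='01': no prefix
No violation found over all pairs.

YES -- this is a valid prefix code. No codeword is a prefix of any other codeword.


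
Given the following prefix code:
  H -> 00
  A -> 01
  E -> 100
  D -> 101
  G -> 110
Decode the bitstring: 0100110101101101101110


Decoding step by step:
Bits 01 -> A
Bits 00 -> H
Bits 110 -> G
Bits 101 -> D
Bits 101 -> D
Bits 101 -> D
Bits 101 -> D
Bits 110 -> G


Decoded message: AHGDDDDG


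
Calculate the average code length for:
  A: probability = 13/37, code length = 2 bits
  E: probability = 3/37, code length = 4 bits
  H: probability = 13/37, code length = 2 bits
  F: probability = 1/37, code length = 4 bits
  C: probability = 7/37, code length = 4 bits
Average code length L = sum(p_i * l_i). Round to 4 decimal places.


Weighted contributions p_i * l_i:
  A: (13/37) * 2 = 26/37
  E: (3/37) * 4 = 12/37
  H: (13/37) * 2 = 26/37
  F: (1/37) * 4 = 4/37
  C: (7/37) * 4 = 28/37
Sum = (26 + 12 + 26 + 4 + 28)/37 = 96/37

L = 96/37 = 2.5946 bits/symbol


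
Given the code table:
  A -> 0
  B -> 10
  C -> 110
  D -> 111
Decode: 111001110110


Decoding:
111 -> D
0 -> A
0 -> A
111 -> D
0 -> A
110 -> C


Result: DAADAC


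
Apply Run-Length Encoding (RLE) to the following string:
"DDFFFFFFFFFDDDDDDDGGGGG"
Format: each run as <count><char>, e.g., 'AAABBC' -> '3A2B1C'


Scanning runs left to right:
  i=0: run of 'D' x 2 -> '2D'
  i=2: run of 'F' x 9 -> '9F'
  i=11: run of 'D' x 7 -> '7D'
  i=18: run of 'G' x 5 -> '5G'

RLE = 2D9F7D5G


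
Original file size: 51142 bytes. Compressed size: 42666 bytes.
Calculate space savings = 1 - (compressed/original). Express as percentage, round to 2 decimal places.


ratio = compressed/original = 42666/51142 = 0.834265
savings = 1 - ratio = 1 - 0.834265 = 0.165735
as a percentage: 0.165735 * 100 = 16.57%

Space savings = 1 - 42666/51142 = 16.57%


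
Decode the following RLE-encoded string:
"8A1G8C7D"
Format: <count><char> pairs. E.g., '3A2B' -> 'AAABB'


Expanding each <count><char> pair:
  8A -> 'AAAAAAAA'
  1G -> 'G'
  8C -> 'CCCCCCCC'
  7D -> 'DDDDDDD'

Decoded = AAAAAAAAGCCCCCCCCDDDDDDD


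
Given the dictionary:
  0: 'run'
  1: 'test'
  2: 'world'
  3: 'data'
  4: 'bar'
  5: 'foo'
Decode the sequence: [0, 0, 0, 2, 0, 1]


Look up each index in the dictionary:
  0 -> 'run'
  0 -> 'run'
  0 -> 'run'
  2 -> 'world'
  0 -> 'run'
  1 -> 'test'

Decoded: "run run run world run test"


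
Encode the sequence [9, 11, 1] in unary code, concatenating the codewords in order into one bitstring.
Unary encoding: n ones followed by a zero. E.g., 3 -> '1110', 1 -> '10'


Encode each number as n ones followed by a terminating 0:
  9 -> 1111111110 (10 bits)
  11 -> 111111111110 (12 bits)
  1 -> 10 (2 bits)
Total length = 10 + 12 + 2 = 24 bits.

Unary([9, 11, 1]) = 111111111011111111111010 (24 bits)


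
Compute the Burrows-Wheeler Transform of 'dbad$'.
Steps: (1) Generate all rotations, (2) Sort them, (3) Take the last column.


Rotations (sorted):
  0: $dbad -> last char: d
  1: ad$db -> last char: b
  2: bad$d -> last char: d
  3: d$dba -> last char: a
  4: dbad$ -> last char: $


BWT = dbda$


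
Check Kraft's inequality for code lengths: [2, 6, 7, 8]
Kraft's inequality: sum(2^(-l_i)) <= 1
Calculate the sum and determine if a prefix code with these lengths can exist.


Sum = 2^(-2) + 2^(-6) + 2^(-7) + 2^(-8)
    = 0.25 + 0.015625 + 0.0078125 + 0.00390625
    = 71/256 = 0.27734375
Since 0.27734375 <= 1, Kraft's inequality IS satisfied.
A prefix code with these lengths CAN exist.

Kraft sum = 0.27734375. Satisfied.


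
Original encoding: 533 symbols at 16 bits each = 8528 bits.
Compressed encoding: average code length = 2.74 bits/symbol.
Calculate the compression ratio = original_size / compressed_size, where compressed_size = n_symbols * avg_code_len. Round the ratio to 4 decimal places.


original_size = n_symbols * orig_bits = 533 * 16 = 8528 bits
compressed_size = n_symbols * avg_code_len = 533 * 2.74 = 1460.42 bits
ratio = original_size / compressed_size = 8528 / 1460.42 = 5.8394

Compression ratio = 5.8394


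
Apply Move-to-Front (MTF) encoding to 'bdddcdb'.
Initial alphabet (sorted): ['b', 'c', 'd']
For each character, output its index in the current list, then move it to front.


MTF encoding:
'b': index 0 in ['b', 'c', 'd'] -> ['b', 'c', 'd']
'd': index 2 in ['b', 'c', 'd'] -> ['d', 'b', 'c']
'd': index 0 in ['d', 'b', 'c'] -> ['d', 'b', 'c']
'd': index 0 in ['d', 'b', 'c'] -> ['d', 'b', 'c']
'c': index 2 in ['d', 'b', 'c'] -> ['c', 'd', 'b']
'd': index 1 in ['c', 'd', 'b'] -> ['d', 'c', 'b']
'b': index 2 in ['d', 'c', 'b'] -> ['b', 'd', 'c']


Output: [0, 2, 0, 0, 2, 1, 2]


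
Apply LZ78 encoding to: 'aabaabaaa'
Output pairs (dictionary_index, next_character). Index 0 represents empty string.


LZ78 encoding steps:
Dictionary: {0: ''}
Step 1: w='' (idx 0), next='a' -> output (0, 'a'), add 'a' as idx 1
Step 2: w='a' (idx 1), next='b' -> output (1, 'b'), add 'ab' as idx 2
Step 3: w='a' (idx 1), next='a' -> output (1, 'a'), add 'aa' as idx 3
Step 4: w='' (idx 0), next='b' -> output (0, 'b'), add 'b' as idx 4
Step 5: w='aa' (idx 3), next='a' -> output (3, 'a'), add 'aaa' as idx 5


Encoded: [(0, 'a'), (1, 'b'), (1, 'a'), (0, 'b'), (3, 'a')]


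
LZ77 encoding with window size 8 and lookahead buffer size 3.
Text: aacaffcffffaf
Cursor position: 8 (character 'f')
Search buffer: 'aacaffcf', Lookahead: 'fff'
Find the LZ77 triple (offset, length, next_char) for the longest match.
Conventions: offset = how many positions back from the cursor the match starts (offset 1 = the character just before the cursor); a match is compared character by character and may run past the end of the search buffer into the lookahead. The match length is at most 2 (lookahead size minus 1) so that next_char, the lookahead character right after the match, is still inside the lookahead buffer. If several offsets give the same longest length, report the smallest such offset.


Try each offset into the search buffer:
  offset=1 (pos 7, char 'f'): match length 2
  offset=2 (pos 6, char 'c'): match length 0
  offset=3 (pos 5, char 'f'): match length 1
  offset=4 (pos 4, char 'f'): match length 2
  offset=5 (pos 3, char 'a'): match length 0
  offset=6 (pos 2, char 'c'): match length 0
  offset=7 (pos 1, char 'a'): match length 0
  offset=8 (pos 0, char 'a'): match length 0
Longest match has length 2, found at offsets 1, 4; take the smallest, offset 1.
next_char = character at position 8 + 2 = 10 -> 'f'

Best match: offset=1, length=2 (matching 'ff' starting at position 7)
LZ77 triple: (1, 2, 'f')


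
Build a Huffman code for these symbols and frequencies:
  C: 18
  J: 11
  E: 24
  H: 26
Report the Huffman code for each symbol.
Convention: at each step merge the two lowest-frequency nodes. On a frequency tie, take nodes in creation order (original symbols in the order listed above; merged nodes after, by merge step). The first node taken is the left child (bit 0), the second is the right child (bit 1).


Huffman tree construction:
Step 1: Merge J(11) + C(18) = 29
Step 2: Merge E(24) + H(26) = 50
Step 3: Merge (J+C)(29) + (E+H)(50) = 79
Read each symbol's code off the tree from the root (left child = 0, right child = 1).

Codes:
  C: 01 (length 2)
  J: 00 (length 2)
  E: 10 (length 2)
  H: 11 (length 2)
Average code length: 158/79 = 2.0000 bits/symbol


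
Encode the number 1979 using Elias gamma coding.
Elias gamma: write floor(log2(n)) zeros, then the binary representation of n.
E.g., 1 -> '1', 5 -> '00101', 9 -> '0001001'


num_bits = floor(log2(1979)) + 1 = 11
leading_zeros = num_bits - 1 = 10
binary(1979) = 11110111011

Elias gamma(1979) = '0000000000' + '11110111011' = 000000000011110111011 (21 bits)


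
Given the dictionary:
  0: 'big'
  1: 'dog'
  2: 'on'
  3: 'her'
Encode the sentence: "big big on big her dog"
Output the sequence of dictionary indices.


Look up each word in the dictionary:
  'big' -> 0
  'big' -> 0
  'on' -> 2
  'big' -> 0
  'her' -> 3
  'dog' -> 1

Encoded: [0, 0, 2, 0, 3, 1]


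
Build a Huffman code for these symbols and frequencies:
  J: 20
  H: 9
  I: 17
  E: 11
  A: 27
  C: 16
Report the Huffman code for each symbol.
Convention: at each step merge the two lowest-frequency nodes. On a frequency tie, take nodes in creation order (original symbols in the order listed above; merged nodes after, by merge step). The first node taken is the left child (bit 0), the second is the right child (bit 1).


Huffman tree construction:
Step 1: Merge H(9) + E(11) = 20
Step 2: Merge C(16) + I(17) = 33
Step 3: Merge J(20) + (H+E)(20) = 40
Step 4: Merge A(27) + (C+I)(33) = 60
Step 5: Merge (J+(H+E))(40) + (A+(C+I))(60) = 100
Read each symbol's code off the tree from the root (left child = 0, right child = 1).

Codes:
  J: 00 (length 2)
  H: 010 (length 3)
  I: 111 (length 3)
  E: 011 (length 3)
  A: 10 (length 2)
  C: 110 (length 3)
Average code length: 253/100 = 2.5300 bits/symbol


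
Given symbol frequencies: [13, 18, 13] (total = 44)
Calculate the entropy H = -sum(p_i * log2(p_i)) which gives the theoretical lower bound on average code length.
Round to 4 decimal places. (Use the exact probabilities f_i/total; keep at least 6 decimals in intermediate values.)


Per-symbol terms -p_i * log2(p_i) with p_i = f_i/44:
  p = 13/44 = 0.295455: log2(p) = -1.758992, -p*log2(p) = 0.519702
  p = 18/44 = 0.409091: log2(p) = -1.289507, -p*log2(p) = 0.527525
  p = 13/44 = 0.295455: log2(p) = -1.758992, -p*log2(p) = 0.519702
H = 0.519702 + 0.527525 + 0.519702 = 1.566929

H = 1.5669 bits/symbol


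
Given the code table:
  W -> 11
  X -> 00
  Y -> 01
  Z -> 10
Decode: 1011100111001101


Decoding:
10 -> Z
11 -> W
10 -> Z
01 -> Y
11 -> W
00 -> X
11 -> W
01 -> Y


Result: ZWZYWXWY


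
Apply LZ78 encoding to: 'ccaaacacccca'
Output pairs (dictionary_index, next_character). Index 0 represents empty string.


LZ78 encoding steps:
Dictionary: {0: ''}
Step 1: w='' (idx 0), next='c' -> output (0, 'c'), add 'c' as idx 1
Step 2: w='c' (idx 1), next='a' -> output (1, 'a'), add 'ca' as idx 2
Step 3: w='' (idx 0), next='a' -> output (0, 'a'), add 'a' as idx 3
Step 4: w='a' (idx 3), next='c' -> output (3, 'c'), add 'ac' as idx 4
Step 5: w='ac' (idx 4), next='c' -> output (4, 'c'), add 'acc' as idx 5
Step 6: w='c' (idx 1), next='c' -> output (1, 'c'), add 'cc' as idx 6
Step 7: w='a' (idx 3), end of input -> output (3, '')


Encoded: [(0, 'c'), (1, 'a'), (0, 'a'), (3, 'c'), (4, 'c'), (1, 'c'), (3, '')]


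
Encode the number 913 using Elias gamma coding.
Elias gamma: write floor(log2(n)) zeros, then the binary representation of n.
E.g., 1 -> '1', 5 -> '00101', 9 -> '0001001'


num_bits = floor(log2(913)) + 1 = 10
leading_zeros = num_bits - 1 = 9
binary(913) = 1110010001

Elias gamma(913) = '000000000' + '1110010001' = 0000000001110010001 (19 bits)


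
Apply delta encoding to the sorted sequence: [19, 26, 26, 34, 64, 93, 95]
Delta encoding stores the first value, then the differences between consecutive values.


First value: 19
Deltas:
  26 - 19 = 7
  26 - 26 = 0
  34 - 26 = 8
  64 - 34 = 30
  93 - 64 = 29
  95 - 93 = 2


Delta encoded: [19, 7, 0, 8, 30, 29, 2]


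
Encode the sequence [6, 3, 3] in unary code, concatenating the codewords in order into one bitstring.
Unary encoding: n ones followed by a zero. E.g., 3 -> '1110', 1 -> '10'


Encode each number as n ones followed by a terminating 0:
  6 -> 1111110 (7 bits)
  3 -> 1110 (4 bits)
  3 -> 1110 (4 bits)
Total length = 7 + 4 + 4 = 15 bits.

Unary([6, 3, 3]) = 111111011101110 (15 bits)


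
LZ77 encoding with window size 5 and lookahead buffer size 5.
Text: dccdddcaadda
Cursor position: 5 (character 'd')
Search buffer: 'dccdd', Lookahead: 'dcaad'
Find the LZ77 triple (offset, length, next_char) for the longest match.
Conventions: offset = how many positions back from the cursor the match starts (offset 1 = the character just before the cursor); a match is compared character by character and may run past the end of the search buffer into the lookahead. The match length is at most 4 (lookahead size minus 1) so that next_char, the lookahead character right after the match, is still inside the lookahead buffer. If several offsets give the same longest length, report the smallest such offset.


Try each offset into the search buffer:
  offset=1 (pos 4, char 'd'): match length 1
  offset=2 (pos 3, char 'd'): match length 1
  offset=3 (pos 2, char 'c'): match length 0
  offset=4 (pos 1, char 'c'): match length 0
  offset=5 (pos 0, char 'd'): match length 2
Longest match has length 2 at offset 5.
next_char = character at position 5 + 2 = 7 -> 'a'

Best match: offset=5, length=2 (matching 'dc' starting at position 0)
LZ77 triple: (5, 2, 'a')


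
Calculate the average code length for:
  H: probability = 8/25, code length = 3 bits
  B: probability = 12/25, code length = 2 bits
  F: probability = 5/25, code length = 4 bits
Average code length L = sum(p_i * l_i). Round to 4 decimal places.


Weighted contributions p_i * l_i:
  H: (8/25) * 3 = 24/25
  B: (12/25) * 2 = 24/25
  F: (5/25) * 4 = 20/25
Sum = (24 + 24 + 20)/25 = 68/25

L = 68/25 = 2.7200 bits/symbol


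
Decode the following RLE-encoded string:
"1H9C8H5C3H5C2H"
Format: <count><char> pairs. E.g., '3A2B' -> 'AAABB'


Expanding each <count><char> pair:
  1H -> 'H'
  9C -> 'CCCCCCCCC'
  8H -> 'HHHHHHHH'
  5C -> 'CCCCC'
  3H -> 'HHH'
  5C -> 'CCCCC'
  2H -> 'HH'

Decoded = HCCCCCCCCCHHHHHHHHCCCCCHHHCCCCCHH


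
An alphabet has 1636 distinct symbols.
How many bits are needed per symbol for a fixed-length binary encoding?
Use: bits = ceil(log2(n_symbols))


log2(1636) = 10.676
Bracket: 2^10 = 1024 < 1636 <= 2^11 = 2048
So ceil(log2(1636)) = 11

bits = ceil(log2(1636)) = ceil(10.676) = 11 bits


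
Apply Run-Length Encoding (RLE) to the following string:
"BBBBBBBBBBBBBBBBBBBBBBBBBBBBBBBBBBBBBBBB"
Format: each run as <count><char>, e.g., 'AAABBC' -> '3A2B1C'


Scanning runs left to right:
  i=0: run of 'B' x 40 -> '40B'

RLE = 40B


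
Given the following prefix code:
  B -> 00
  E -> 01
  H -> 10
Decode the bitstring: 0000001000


Decoding step by step:
Bits 00 -> B
Bits 00 -> B
Bits 00 -> B
Bits 10 -> H
Bits 00 -> B


Decoded message: BBBHB


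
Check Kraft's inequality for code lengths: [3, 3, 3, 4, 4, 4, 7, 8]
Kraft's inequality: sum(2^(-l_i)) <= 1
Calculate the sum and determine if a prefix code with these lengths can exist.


Sum = 2^(-3) + 2^(-3) + 2^(-3) + 2^(-4) + 2^(-4) + 2^(-4) + 2^(-7) + 2^(-8)
    = 0.125 + 0.125 + 0.125 + 0.0625 + 0.0625 + 0.0625 + 0.0078125 + 0.00390625
    = 147/256 = 0.57421875
Since 0.57421875 <= 1, Kraft's inequality IS satisfied.
A prefix code with these lengths CAN exist.

Kraft sum = 0.57421875. Satisfied.


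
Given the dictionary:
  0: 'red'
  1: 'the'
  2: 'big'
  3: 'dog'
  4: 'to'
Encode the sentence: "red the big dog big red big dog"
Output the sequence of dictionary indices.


Look up each word in the dictionary:
  'red' -> 0
  'the' -> 1
  'big' -> 2
  'dog' -> 3
  'big' -> 2
  'red' -> 0
  'big' -> 2
  'dog' -> 3

Encoded: [0, 1, 2, 3, 2, 0, 2, 3]


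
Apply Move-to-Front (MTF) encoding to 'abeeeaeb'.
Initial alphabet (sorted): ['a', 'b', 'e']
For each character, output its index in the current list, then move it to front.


MTF encoding:
'a': index 0 in ['a', 'b', 'e'] -> ['a', 'b', 'e']
'b': index 1 in ['a', 'b', 'e'] -> ['b', 'a', 'e']
'e': index 2 in ['b', 'a', 'e'] -> ['e', 'b', 'a']
'e': index 0 in ['e', 'b', 'a'] -> ['e', 'b', 'a']
'e': index 0 in ['e', 'b', 'a'] -> ['e', 'b', 'a']
'a': index 2 in ['e', 'b', 'a'] -> ['a', 'e', 'b']
'e': index 1 in ['a', 'e', 'b'] -> ['e', 'a', 'b']
'b': index 2 in ['e', 'a', 'b'] -> ['b', 'e', 'a']


Output: [0, 1, 2, 0, 0, 2, 1, 2]


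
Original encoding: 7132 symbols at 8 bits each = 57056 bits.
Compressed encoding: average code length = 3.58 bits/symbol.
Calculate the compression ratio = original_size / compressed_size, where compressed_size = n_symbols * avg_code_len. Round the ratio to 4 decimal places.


original_size = n_symbols * orig_bits = 7132 * 8 = 57056 bits
compressed_size = n_symbols * avg_code_len = 7132 * 3.58 = 25532.56 bits
ratio = original_size / compressed_size = 57056 / 25532.56 = 2.2346

Compression ratio = 2.2346


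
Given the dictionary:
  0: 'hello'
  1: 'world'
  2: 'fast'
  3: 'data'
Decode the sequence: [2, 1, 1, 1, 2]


Look up each index in the dictionary:
  2 -> 'fast'
  1 -> 'world'
  1 -> 'world'
  1 -> 'world'
  2 -> 'fast'

Decoded: "fast world world world fast"


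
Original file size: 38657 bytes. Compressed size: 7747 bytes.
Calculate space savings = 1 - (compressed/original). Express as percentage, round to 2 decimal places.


ratio = compressed/original = 7747/38657 = 0.200404
savings = 1 - ratio = 1 - 0.200404 = 0.799596
as a percentage: 0.799596 * 100 = 79.96%

Space savings = 1 - 7747/38657 = 79.96%


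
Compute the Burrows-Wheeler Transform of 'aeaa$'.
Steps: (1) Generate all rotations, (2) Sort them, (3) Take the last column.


Rotations (sorted):
  0: $aeaa -> last char: a
  1: a$aea -> last char: a
  2: aa$ae -> last char: e
  3: aeaa$ -> last char: $
  4: eaa$a -> last char: a


BWT = aae$a


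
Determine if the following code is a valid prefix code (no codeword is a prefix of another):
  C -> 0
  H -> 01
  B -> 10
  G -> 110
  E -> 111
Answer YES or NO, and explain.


Checking each pair (does one codeword prefix another?):
  C='0' vs H='01': prefix -- VIOLATION

NO -- this is NOT a valid prefix code. C (0) is a prefix of H (01).


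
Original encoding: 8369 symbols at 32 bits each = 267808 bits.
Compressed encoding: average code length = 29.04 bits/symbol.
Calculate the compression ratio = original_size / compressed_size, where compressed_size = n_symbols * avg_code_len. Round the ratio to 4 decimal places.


original_size = n_symbols * orig_bits = 8369 * 32 = 267808 bits
compressed_size = n_symbols * avg_code_len = 8369 * 29.04 = 243035.76 bits
ratio = original_size / compressed_size = 267808 / 243035.76 = 1.1019

Compression ratio = 1.1019


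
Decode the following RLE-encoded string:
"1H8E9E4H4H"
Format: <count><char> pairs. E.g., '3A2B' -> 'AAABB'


Expanding each <count><char> pair:
  1H -> 'H'
  8E -> 'EEEEEEEE'
  9E -> 'EEEEEEEEE'
  4H -> 'HHHH'
  4H -> 'HHHH'

Decoded = HEEEEEEEEEEEEEEEEEHHHHHHHH


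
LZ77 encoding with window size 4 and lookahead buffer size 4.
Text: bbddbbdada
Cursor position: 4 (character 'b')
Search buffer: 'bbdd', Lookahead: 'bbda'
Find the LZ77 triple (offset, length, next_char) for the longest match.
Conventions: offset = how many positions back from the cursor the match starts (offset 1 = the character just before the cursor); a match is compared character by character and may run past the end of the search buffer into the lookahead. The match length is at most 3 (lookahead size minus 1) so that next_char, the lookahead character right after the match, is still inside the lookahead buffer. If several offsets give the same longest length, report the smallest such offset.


Try each offset into the search buffer:
  offset=1 (pos 3, char 'd'): match length 0
  offset=2 (pos 2, char 'd'): match length 0
  offset=3 (pos 1, char 'b'): match length 1
  offset=4 (pos 0, char 'b'): match length 3
Longest match has length 3 at offset 4.
next_char = character at position 4 + 3 = 7 -> 'a'

Best match: offset=4, length=3 (matching 'bbd' starting at position 0)
LZ77 triple: (4, 3, 'a')


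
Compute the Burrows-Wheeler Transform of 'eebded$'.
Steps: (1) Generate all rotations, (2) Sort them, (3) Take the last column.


Rotations (sorted):
  0: $eebded -> last char: d
  1: bded$ee -> last char: e
  2: d$eebde -> last char: e
  3: ded$eeb -> last char: b
  4: ebded$e -> last char: e
  5: ed$eebd -> last char: d
  6: eebded$ -> last char: $


BWT = deebed$


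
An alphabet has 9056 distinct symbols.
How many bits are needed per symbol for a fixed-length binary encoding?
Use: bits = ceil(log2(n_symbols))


log2(9056) = 13.1447
Bracket: 2^13 = 8192 < 9056 <= 2^14 = 16384
So ceil(log2(9056)) = 14

bits = ceil(log2(9056)) = ceil(13.1447) = 14 bits


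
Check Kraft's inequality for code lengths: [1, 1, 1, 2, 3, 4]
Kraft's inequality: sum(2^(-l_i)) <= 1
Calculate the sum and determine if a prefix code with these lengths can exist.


Sum = 2^(-1) + 2^(-1) + 2^(-1) + 2^(-2) + 2^(-3) + 2^(-4)
    = 0.5 + 0.5 + 0.5 + 0.25 + 0.125 + 0.0625
    = 31/16 = 1.9375
Since 1.9375 > 1, Kraft's inequality is NOT satisfied.
A prefix code with these lengths CANNOT exist.

Kraft sum = 1.9375. Not satisfied.


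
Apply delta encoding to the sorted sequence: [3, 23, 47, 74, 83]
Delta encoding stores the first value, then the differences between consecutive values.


First value: 3
Deltas:
  23 - 3 = 20
  47 - 23 = 24
  74 - 47 = 27
  83 - 74 = 9


Delta encoded: [3, 20, 24, 27, 9]


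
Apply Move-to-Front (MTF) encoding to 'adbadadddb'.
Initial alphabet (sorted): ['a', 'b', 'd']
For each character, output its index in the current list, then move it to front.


MTF encoding:
'a': index 0 in ['a', 'b', 'd'] -> ['a', 'b', 'd']
'd': index 2 in ['a', 'b', 'd'] -> ['d', 'a', 'b']
'b': index 2 in ['d', 'a', 'b'] -> ['b', 'd', 'a']
'a': index 2 in ['b', 'd', 'a'] -> ['a', 'b', 'd']
'd': index 2 in ['a', 'b', 'd'] -> ['d', 'a', 'b']
'a': index 1 in ['d', 'a', 'b'] -> ['a', 'd', 'b']
'd': index 1 in ['a', 'd', 'b'] -> ['d', 'a', 'b']
'd': index 0 in ['d', 'a', 'b'] -> ['d', 'a', 'b']
'd': index 0 in ['d', 'a', 'b'] -> ['d', 'a', 'b']
'b': index 2 in ['d', 'a', 'b'] -> ['b', 'd', 'a']


Output: [0, 2, 2, 2, 2, 1, 1, 0, 0, 2]


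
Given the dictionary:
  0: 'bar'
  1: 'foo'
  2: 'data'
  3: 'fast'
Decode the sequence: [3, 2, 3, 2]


Look up each index in the dictionary:
  3 -> 'fast'
  2 -> 'data'
  3 -> 'fast'
  2 -> 'data'

Decoded: "fast data fast data"


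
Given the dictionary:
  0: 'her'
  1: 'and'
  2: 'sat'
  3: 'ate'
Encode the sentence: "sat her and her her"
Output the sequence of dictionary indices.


Look up each word in the dictionary:
  'sat' -> 2
  'her' -> 0
  'and' -> 1
  'her' -> 0
  'her' -> 0

Encoded: [2, 0, 1, 0, 0]


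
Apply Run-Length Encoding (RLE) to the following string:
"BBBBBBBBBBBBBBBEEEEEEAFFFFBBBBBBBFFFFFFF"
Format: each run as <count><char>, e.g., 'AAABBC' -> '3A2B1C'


Scanning runs left to right:
  i=0: run of 'B' x 15 -> '15B'
  i=15: run of 'E' x 6 -> '6E'
  i=21: run of 'A' x 1 -> '1A'
  i=22: run of 'F' x 4 -> '4F'
  i=26: run of 'B' x 7 -> '7B'
  i=33: run of 'F' x 7 -> '7F'

RLE = 15B6E1A4F7B7F


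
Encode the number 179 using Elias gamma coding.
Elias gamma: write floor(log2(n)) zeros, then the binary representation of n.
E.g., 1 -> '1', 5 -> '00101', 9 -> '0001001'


num_bits = floor(log2(179)) + 1 = 8
leading_zeros = num_bits - 1 = 7
binary(179) = 10110011

Elias gamma(179) = '0000000' + '10110011' = 000000010110011 (15 bits)


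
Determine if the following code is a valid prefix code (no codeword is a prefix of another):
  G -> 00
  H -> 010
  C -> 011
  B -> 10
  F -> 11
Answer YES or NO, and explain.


Checking each pair (does one codeword prefix another?):
  G='00' vs H='010': no prefix
  G='00' vs C='011': no prefix
  G='00' vs B='10': no prefix
  G='00' vs F='11': no prefix
  H='010' vs G='00': no prefix
  H='010' vs C='011': no prefix
  H='010' vs B='10': no prefix
  H='010' vs F='11': no prefix
  C='011' vs G='00': no prefix
  C='011' vs H='010': no prefix
  C='011' vs B='10': no prefix
  C='011' vs F='11': no prefix
  B='10' vs G='00': no prefix
  B='10' vs H='010': no prefix
  B='10' vs C='011': no prefix
  B='10' vs F='11': no prefix
  F='11' vs G='00': no prefix
  F='11' vs H='010': no prefix
  F='11' vs C='011': no prefix
  F='11' vs B='10': no prefix
No violation found over all pairs.

YES -- this is a valid prefix code. No codeword is a prefix of any other codeword.


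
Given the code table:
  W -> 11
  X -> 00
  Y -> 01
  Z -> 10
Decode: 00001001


Decoding:
00 -> X
00 -> X
10 -> Z
01 -> Y


Result: XXZY


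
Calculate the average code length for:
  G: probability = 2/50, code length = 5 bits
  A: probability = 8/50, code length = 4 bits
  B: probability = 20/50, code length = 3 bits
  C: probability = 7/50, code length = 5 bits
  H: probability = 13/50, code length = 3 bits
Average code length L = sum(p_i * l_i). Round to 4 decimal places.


Weighted contributions p_i * l_i:
  G: (2/50) * 5 = 10/50
  A: (8/50) * 4 = 32/50
  B: (20/50) * 3 = 60/50
  C: (7/50) * 5 = 35/50
  H: (13/50) * 3 = 39/50
Sum = (10 + 32 + 60 + 35 + 39)/50 = 176/50

L = 176/50 = 3.5200 bits/symbol


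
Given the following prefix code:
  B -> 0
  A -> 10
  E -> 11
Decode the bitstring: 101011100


Decoding step by step:
Bits 10 -> A
Bits 10 -> A
Bits 11 -> E
Bits 10 -> A
Bits 0 -> B


Decoded message: AAEAB


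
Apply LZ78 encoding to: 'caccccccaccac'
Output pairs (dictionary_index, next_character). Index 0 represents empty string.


LZ78 encoding steps:
Dictionary: {0: ''}
Step 1: w='' (idx 0), next='c' -> output (0, 'c'), add 'c' as idx 1
Step 2: w='' (idx 0), next='a' -> output (0, 'a'), add 'a' as idx 2
Step 3: w='c' (idx 1), next='c' -> output (1, 'c'), add 'cc' as idx 3
Step 4: w='cc' (idx 3), next='c' -> output (3, 'c'), add 'ccc' as idx 4
Step 5: w='c' (idx 1), next='a' -> output (1, 'a'), add 'ca' as idx 5
Step 6: w='cc' (idx 3), next='a' -> output (3, 'a'), add 'cca' as idx 6
Step 7: w='c' (idx 1), end of input -> output (1, '')


Encoded: [(0, 'c'), (0, 'a'), (1, 'c'), (3, 'c'), (1, 'a'), (3, 'a'), (1, '')]


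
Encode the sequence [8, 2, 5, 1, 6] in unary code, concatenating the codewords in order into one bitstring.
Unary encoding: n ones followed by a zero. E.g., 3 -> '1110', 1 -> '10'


Encode each number as n ones followed by a terminating 0:
  8 -> 111111110 (9 bits)
  2 -> 110 (3 bits)
  5 -> 111110 (6 bits)
  1 -> 10 (2 bits)
  6 -> 1111110 (7 bits)
Total length = 9 + 3 + 6 + 2 + 7 = 27 bits.

Unary([8, 2, 5, 1, 6]) = 111111110110111110101111110 (27 bits)


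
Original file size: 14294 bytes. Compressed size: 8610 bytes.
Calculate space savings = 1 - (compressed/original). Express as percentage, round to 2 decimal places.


ratio = compressed/original = 8610/14294 = 0.602351
savings = 1 - ratio = 1 - 0.602351 = 0.397649
as a percentage: 0.397649 * 100 = 39.76%

Space savings = 1 - 8610/14294 = 39.76%


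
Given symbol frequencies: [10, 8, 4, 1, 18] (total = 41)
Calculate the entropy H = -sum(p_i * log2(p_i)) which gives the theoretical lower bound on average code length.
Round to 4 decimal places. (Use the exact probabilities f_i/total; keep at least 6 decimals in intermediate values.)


Per-symbol terms -p_i * log2(p_i) with p_i = f_i/41:
  p = 10/41 = 0.243902: log2(p) = -2.035624, -p*log2(p) = 0.496494
  p = 8/41 = 0.195122: log2(p) = -2.357552, -p*log2(p) = 0.460010
  p = 4/41 = 0.097561: log2(p) = -3.357552, -p*log2(p) = 0.327566
  p = 1/41 = 0.024390: log2(p) = -5.357552, -p*log2(p) = 0.130672
  p = 18/41 = 0.439024: log2(p) = -1.187627, -p*log2(p) = 0.521397
H = 0.496494 + 0.460010 + 0.327566 + 0.130672 + 0.521397 = 1.936139

H = 1.9361 bits/symbol


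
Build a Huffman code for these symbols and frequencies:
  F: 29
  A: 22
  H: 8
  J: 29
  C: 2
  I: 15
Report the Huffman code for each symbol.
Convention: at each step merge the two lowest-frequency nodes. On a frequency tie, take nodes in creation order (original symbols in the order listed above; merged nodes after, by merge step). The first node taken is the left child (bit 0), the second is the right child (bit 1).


Huffman tree construction:
Step 1: Merge C(2) + H(8) = 10
Step 2: Merge (C+H)(10) + I(15) = 25
Step 3: Merge A(22) + ((C+H)+I)(25) = 47
Step 4: Merge F(29) + J(29) = 58
Step 5: Merge (A+((C+H)+I))(47) + (F+J)(58) = 105
Read each symbol's code off the tree from the root (left child = 0, right child = 1).

Codes:
  F: 10 (length 2)
  A: 00 (length 2)
  H: 0101 (length 4)
  J: 11 (length 2)
  C: 0100 (length 4)
  I: 011 (length 3)
Average code length: 245/105 = 2.3333 bits/symbol
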